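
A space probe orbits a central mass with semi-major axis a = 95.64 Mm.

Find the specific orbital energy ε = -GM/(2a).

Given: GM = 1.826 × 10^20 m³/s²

Convert to SI: a = 95.64 Mm = 9.564e+07 m.
ε = −GM / (2a).
ε = −1.826e+20 / (2 · 9.564e+07) J/kg ≈ -9.546e+11 J/kg = -954.6 GJ/kg.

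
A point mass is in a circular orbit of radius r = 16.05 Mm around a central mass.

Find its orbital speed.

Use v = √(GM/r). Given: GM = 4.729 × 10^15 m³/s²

Convert to SI: r = 16.05 Mm = 1.605e+07 m.
For a circular orbit, gravity supplies the centripetal force, so v = √(GM / r).
v = √(4.729e+15 / 1.605e+07) m/s ≈ 1.717e+04 m/s = 17.17 km/s.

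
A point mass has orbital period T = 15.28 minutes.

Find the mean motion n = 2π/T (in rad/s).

Convert to SI: T = 15.28 minutes = 916.8 s.
n = 2π / T.
n = 2π / 916.8 s ≈ 0.006853 rad/s.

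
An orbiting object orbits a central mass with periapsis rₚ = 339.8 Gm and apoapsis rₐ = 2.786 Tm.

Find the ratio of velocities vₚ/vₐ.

Convert to SI: rₚ = 339.8 Gm = 3.398e+11 m; rₐ = 2.786 Tm = 2.786e+12 m.
Conservation of angular momentum gives rₚvₚ = rₐvₐ, so vₚ/vₐ = rₐ/rₚ.
vₚ/vₐ = 2.786e+12 / 3.398e+11 ≈ 8.199.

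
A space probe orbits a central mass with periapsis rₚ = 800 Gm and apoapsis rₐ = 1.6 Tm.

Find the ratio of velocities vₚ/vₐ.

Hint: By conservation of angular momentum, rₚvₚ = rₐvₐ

Convert to SI: rₚ = 800 Gm = 8e+11 m; rₐ = 1.6 Tm = 1.6e+12 m.
Conservation of angular momentum gives rₚvₚ = rₐvₐ, so vₚ/vₐ = rₐ/rₚ.
vₚ/vₐ = 1.6e+12 / 8e+11 ≈ 2.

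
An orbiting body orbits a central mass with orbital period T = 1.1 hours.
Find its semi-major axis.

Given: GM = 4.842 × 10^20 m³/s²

Convert to SI: T = 1.1 hours = 3960 s.
Invert Kepler's third law: a = (GM · T² / (4π²))^(1/3).
Substituting T = 3960 s and GM = 4.842e+20 m³/s²:
a = (4.842e+20 · (3960)² / (4π²))^(1/3) m
a ≈ 5.772e+08 m = 577.2 Mm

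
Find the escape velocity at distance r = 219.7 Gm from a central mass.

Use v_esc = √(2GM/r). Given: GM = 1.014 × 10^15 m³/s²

Convert to SI: r = 219.7 Gm = 2.197e+11 m.
Escape velocity comes from setting total energy to zero: ½v² − GM/r = 0 ⇒ v_esc = √(2GM / r).
v_esc = √(2 · 1.014e+15 / 2.197e+11) m/s ≈ 96.08 m/s = 96.08 m/s.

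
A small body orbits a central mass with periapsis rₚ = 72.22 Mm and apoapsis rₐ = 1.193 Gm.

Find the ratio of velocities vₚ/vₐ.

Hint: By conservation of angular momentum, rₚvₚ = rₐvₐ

Convert to SI: rₚ = 72.22 Mm = 7.222e+07 m; rₐ = 1.193 Gm = 1.193e+09 m.
Conservation of angular momentum gives rₚvₚ = rₐvₐ, so vₚ/vₐ = rₐ/rₚ.
vₚ/vₐ = 1.193e+09 / 7.222e+07 ≈ 16.52.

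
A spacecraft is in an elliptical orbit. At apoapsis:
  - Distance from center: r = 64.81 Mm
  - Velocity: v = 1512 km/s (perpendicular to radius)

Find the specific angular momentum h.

Convert to SI: r = 64.81 Mm = 6.481e+07 m; v = 1512 km/s = 1.512e+06 m/s.
With v perpendicular to r, h = r · v.
h = 6.481e+07 · 1.512e+06 m²/s ≈ 9.799e+13 m²/s.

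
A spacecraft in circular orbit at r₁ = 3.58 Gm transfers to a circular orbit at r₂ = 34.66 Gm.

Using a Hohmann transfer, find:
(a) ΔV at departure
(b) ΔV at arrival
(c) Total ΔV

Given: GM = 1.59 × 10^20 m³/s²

Convert to SI: r₁ = 3.58 Gm = 3.58e+09 m; r₂ = 34.66 Gm = 3.466e+10 m.
Transfer semi-major axis: a_t = (r₁ + r₂)/2 = (3.58e+09 + 3.466e+10)/2 = 1.912e+10 m.
Circular speeds: v₁ = √(GM/r₁) = 210745 m/s, v₂ = √(GM/r₂) = 67730.5 m/s.
Transfer speeds (vis-viva v² = GM(2/r − 1/a_t)): v₁ᵗ = 283744 m/s, v₂ᵗ = 29307.7 m/s.
(a) ΔV₁ = |v₁ᵗ − v₁| ≈ 7.3e+04 m/s = 73 km/s.
(b) ΔV₂ = |v₂ − v₂ᵗ| ≈ 3.842e+04 m/s = 38.42 km/s.
(c) ΔV_total = ΔV₁ + ΔV₂ ≈ 1.114e+05 m/s = 111.4 km/s.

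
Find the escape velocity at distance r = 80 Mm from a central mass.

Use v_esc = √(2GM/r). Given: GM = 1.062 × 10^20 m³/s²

Convert to SI: r = 80 Mm = 8e+07 m.
Escape velocity comes from setting total energy to zero: ½v² − GM/r = 0 ⇒ v_esc = √(2GM / r).
v_esc = √(2 · 1.062e+20 / 8e+07) m/s ≈ 1.629e+06 m/s = 1629 km/s.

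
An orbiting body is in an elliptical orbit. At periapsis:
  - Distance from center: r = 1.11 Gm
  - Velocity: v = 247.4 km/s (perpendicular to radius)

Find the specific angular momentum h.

Convert to SI: r = 1.11 Gm = 1.11e+09 m; v = 247.4 km/s = 247400 m/s.
With v perpendicular to r, h = r · v.
h = 1.11e+09 · 247400 m²/s ≈ 2.746e+14 m²/s.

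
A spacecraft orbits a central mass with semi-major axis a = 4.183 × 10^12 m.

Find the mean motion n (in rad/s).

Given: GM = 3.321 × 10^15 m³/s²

n = √(GM / a³).
n = √(3.321e+15 / (4.183e+12)³) rad/s ≈ 6.736e-12 rad/s.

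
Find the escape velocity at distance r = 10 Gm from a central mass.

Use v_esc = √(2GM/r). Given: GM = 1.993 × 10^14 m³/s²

Convert to SI: r = 10 Gm = 1e+10 m.
Escape velocity comes from setting total energy to zero: ½v² − GM/r = 0 ⇒ v_esc = √(2GM / r).
v_esc = √(2 · 1.993e+14 / 1e+10) m/s ≈ 199.6 m/s = 199.6 m/s.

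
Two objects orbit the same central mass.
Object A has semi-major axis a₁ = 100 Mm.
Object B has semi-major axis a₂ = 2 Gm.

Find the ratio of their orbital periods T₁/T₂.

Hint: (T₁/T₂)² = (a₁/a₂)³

Convert to SI: a₁ = 100 Mm = 1e+08 m; a₂ = 2 Gm = 2e+09 m.
From Kepler's third law, (T₁/T₂)² = (a₁/a₂)³, so T₁/T₂ = (a₁/a₂)^(3/2).
a₁/a₂ = 1e+08 / 2e+09 = 0.05.
T₁/T₂ = (0.05)^(3/2) ≈ 0.01118.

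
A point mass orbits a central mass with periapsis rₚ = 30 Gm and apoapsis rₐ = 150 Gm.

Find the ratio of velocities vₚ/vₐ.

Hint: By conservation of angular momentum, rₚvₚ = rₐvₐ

Convert to SI: rₚ = 30 Gm = 3e+10 m; rₐ = 150 Gm = 1.5e+11 m.
Conservation of angular momentum gives rₚvₚ = rₐvₐ, so vₚ/vₐ = rₐ/rₚ.
vₚ/vₐ = 1.5e+11 / 3e+10 ≈ 5.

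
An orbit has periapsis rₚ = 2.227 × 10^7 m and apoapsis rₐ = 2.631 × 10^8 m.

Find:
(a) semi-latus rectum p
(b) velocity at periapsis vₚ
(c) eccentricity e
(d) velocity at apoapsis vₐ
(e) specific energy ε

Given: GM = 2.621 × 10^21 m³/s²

(a) From a = (rₚ + rₐ)/2 = 1.42685e+08 m and e = (rₐ − rₚ)/(rₐ + rₚ) = 0.843922, p = a(1 − e²) = 1.42685e+08 · (1 − (0.843922)²) ≈ 4.106e+07 m
(b) With a = (rₚ + rₐ)/2 = 1.42685e+08 m, vₚ = √(GM (2/rₚ − 1/a)) = √(2.621e+21 · (2/2.227e+07 − 1/1.42685e+08)) m/s ≈ 1.473e+07 m/s
(c) e = (rₐ − rₚ)/(rₐ + rₚ) = (2.631e+08 − 2.227e+07)/(2.631e+08 + 2.227e+07) ≈ 0.8439
(d) With a = (rₚ + rₐ)/2 = 1.42685e+08 m, vₐ = √(GM (2/rₐ − 1/a)) = √(2.621e+21 · (2/2.631e+08 − 1/1.42685e+08)) m/s ≈ 1.247e+06 m/s
(e) With a = (rₚ + rₐ)/2 = 1.42685e+08 m, ε = −GM/(2a) = −2.621e+21/(2 · 1.42685e+08) J/kg ≈ -9.185e+12 J/kg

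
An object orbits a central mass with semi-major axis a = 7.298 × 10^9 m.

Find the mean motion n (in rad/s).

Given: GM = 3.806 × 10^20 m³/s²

n = √(GM / a³).
n = √(3.806e+20 / (7.298e+09)³) rad/s ≈ 3.129e-05 rad/s.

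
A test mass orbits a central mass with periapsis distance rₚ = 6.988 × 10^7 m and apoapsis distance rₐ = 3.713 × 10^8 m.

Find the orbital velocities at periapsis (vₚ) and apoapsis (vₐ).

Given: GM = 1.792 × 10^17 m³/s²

Use the vis-viva equation v² = GM(2/r − 1/a) with a = (rₚ + rₐ)/2 = (6.988e+07 + 3.713e+08)/2 = 2.2059e+08 m.
vₚ = √(GM · (2/rₚ − 1/a)) = √(1.792e+17 · (2/6.988e+07 − 1/2.2059e+08)) m/s ≈ 6.57e+04 m/s = 65.7 km/s.
vₐ = √(GM · (2/rₐ − 1/a)) = √(1.792e+17 · (2/3.713e+08 − 1/2.2059e+08)) m/s ≈ 1.236e+04 m/s = 12.36 km/s.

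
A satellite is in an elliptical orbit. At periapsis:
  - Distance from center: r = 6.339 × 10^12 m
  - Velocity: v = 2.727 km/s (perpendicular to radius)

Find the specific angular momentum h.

Convert to SI: v = 2.727 km/s = 2727 m/s.
With v perpendicular to r, h = r · v.
h = 6.339e+12 · 2727 m²/s ≈ 1.729e+16 m²/s.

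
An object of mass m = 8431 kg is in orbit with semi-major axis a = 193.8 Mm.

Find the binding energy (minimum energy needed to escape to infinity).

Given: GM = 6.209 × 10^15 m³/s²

Convert to SI: a = 193.8 Mm = 1.938e+08 m.
Total orbital energy is E = −GMm/(2a); binding energy is E_bind = −E = GMm/(2a).
E_bind = 6.209e+15 · 8431 / (2 · 1.938e+08) J ≈ 1.351e+11 J = 135.1 GJ.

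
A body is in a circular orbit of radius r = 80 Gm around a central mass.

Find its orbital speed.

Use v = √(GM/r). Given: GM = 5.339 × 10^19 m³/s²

Convert to SI: r = 80 Gm = 8e+10 m.
For a circular orbit, gravity supplies the centripetal force, so v = √(GM / r).
v = √(5.339e+19 / 8e+10) m/s ≈ 2.583e+04 m/s = 25.83 km/s.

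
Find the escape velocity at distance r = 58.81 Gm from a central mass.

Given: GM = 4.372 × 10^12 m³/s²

Convert to SI: r = 58.81 Gm = 5.881e+10 m.
Escape velocity comes from setting total energy to zero: ½v² − GM/r = 0 ⇒ v_esc = √(2GM / r).
v_esc = √(2 · 4.372e+12 / 5.881e+10) m/s ≈ 12.19 m/s = 12.19 m/s.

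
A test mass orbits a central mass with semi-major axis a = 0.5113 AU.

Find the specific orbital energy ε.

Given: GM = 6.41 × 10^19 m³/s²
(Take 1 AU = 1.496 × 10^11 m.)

Convert to SI: a = 0.5113 AU = 7.64905e+10 m.
ε = −GM / (2a).
ε = −6.41e+19 / (2 · 7.64905e+10) J/kg ≈ -4.19e+08 J/kg = -419 MJ/kg.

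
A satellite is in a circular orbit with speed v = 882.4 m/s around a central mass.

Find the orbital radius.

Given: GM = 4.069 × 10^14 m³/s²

For a circular orbit, v² = GM / r, so r = GM / v².
r = 4.069e+14 / (882.4)² m ≈ 5.226e+08 m = 5.226 × 10^8 m.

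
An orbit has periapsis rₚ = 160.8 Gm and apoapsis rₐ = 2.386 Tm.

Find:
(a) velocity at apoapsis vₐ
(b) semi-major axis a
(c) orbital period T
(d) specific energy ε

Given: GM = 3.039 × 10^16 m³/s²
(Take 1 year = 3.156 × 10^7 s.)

Convert to SI: rₚ = 160.8 Gm = 1.608e+11 m; rₐ = 2.386 Tm = 2.386e+12 m.
(a) With a = (rₚ + rₐ)/2 = 1.2734e+12 m, vₐ = √(GM (2/rₐ − 1/a)) = √(3.039e+16 · (2/2.386e+12 − 1/1.2734e+12)) m/s ≈ 40.1 m/s
(b) a = (rₚ + rₐ)/2 = (1.608e+11 + 2.386e+12)/2 ≈ 1.273e+12 m
(c) With a = (rₚ + rₐ)/2 = 1.2734e+12 m, T = 2π √(a³/GM) = 2π √((1.2734e+12)³/3.039e+16) s ≈ 5.179e+10 s
(d) With a = (rₚ + rₐ)/2 = 1.2734e+12 m, ε = −GM/(2a) = −3.039e+16/(2 · 1.2734e+12) J/kg ≈ -1.193e+04 J/kg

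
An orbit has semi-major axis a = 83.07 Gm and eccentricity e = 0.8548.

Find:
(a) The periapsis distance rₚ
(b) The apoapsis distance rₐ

Convert to SI: a = 83.07 Gm = 8.307e+10 m.
(a) rₚ = a(1 − e) = 8.307e+10 · (1 − 0.8548) = 8.307e+10 · 0.1452 ≈ 1.206e+10 m = 12.06 Gm.
(b) rₐ = a(1 + e) = 8.307e+10 · (1 + 0.8548) = 8.307e+10 · 1.8548 ≈ 1.541e+11 m = 154.1 Gm.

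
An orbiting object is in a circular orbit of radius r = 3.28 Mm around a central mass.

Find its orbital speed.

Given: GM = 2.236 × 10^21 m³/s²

Convert to SI: r = 3.28 Mm = 3.28e+06 m.
For a circular orbit, gravity supplies the centripetal force, so v = √(GM / r).
v = √(2.236e+21 / 3.28e+06) m/s ≈ 2.611e+07 m/s = 2.611e+04 km/s.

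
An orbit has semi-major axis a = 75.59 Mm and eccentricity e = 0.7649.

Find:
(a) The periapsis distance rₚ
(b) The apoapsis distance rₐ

Convert to SI: a = 75.59 Mm = 7.559e+07 m.
(a) rₚ = a(1 − e) = 7.559e+07 · (1 − 0.7649) = 7.559e+07 · 0.2351 ≈ 1.777e+07 m = 17.77 Mm.
(b) rₐ = a(1 + e) = 7.559e+07 · (1 + 0.7649) = 7.559e+07 · 1.7649 ≈ 1.334e+08 m = 133.4 Mm.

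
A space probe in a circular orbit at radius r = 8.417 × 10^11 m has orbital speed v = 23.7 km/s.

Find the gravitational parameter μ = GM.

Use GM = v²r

Convert to SI: v = 23.7 km/s = 23700 m/s.
For a circular orbit v² = GM/r, so GM = v² · r.
GM = (23700)² · 8.417e+11 m³/s² ≈ 4.728e+20 m³/s² = 4.728 × 10^20 m³/s².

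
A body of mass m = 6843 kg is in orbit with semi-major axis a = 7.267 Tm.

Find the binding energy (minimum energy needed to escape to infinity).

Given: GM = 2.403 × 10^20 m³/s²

Convert to SI: a = 7.267 Tm = 7.267e+12 m.
Total orbital energy is E = −GMm/(2a); binding energy is E_bind = −E = GMm/(2a).
E_bind = 2.403e+20 · 6843 / (2 · 7.267e+12) J ≈ 1.131e+11 J = 113.1 GJ.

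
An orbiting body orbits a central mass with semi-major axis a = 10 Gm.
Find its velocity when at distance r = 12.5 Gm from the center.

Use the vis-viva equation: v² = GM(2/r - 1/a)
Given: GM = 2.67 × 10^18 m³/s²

Convert to SI: a = 10 Gm = 1e+10 m; r = 12.5 Gm = 1.25e+10 m.
Vis-viva: v = √(GM · (2/r − 1/a)).
2/r − 1/a = 2/1.25e+10 − 1/1e+10 = 6e-11 m⁻¹.
v = √(2.67e+18 · 6e-11) m/s ≈ 1.266e+04 m/s = 12.66 km/s.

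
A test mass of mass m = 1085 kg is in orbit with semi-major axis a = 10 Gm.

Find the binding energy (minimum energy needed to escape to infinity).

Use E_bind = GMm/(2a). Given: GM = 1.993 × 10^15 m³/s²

Convert to SI: a = 10 Gm = 1e+10 m.
Total orbital energy is E = −GMm/(2a); binding energy is E_bind = −E = GMm/(2a).
E_bind = 1.993e+15 · 1085 / (2 · 1e+10) J ≈ 1.081e+08 J = 108.1 MJ.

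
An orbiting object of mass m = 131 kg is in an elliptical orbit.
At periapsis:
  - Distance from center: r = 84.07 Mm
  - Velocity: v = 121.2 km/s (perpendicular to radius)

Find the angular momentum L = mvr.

Convert to SI: r = 84.07 Mm = 8.407e+07 m; v = 121.2 km/s = 121200 m/s.
Since v is perpendicular to r, L = m · v · r.
L = 131 · 121200 · 8.407e+07 kg·m²/s ≈ 1.335e+15 kg·m²/s.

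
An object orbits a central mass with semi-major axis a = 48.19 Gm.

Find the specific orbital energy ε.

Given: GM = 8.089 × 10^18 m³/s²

Convert to SI: a = 48.19 Gm = 4.819e+10 m.
ε = −GM / (2a).
ε = −8.089e+18 / (2 · 4.819e+10) J/kg ≈ -8.393e+07 J/kg = -83.93 MJ/kg.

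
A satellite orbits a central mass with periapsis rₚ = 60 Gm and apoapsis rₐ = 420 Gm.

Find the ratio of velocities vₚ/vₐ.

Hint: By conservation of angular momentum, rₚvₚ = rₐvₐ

Convert to SI: rₚ = 60 Gm = 6e+10 m; rₐ = 420 Gm = 4.2e+11 m.
Conservation of angular momentum gives rₚvₚ = rₐvₐ, so vₚ/vₐ = rₐ/rₚ.
vₚ/vₐ = 4.2e+11 / 6e+10 ≈ 7.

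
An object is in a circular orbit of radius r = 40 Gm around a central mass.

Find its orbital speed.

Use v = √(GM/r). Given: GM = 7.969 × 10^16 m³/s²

Convert to SI: r = 40 Gm = 4e+10 m.
For a circular orbit, gravity supplies the centripetal force, so v = √(GM / r).
v = √(7.969e+16 / 4e+10) m/s ≈ 1411 m/s = 1.411 km/s.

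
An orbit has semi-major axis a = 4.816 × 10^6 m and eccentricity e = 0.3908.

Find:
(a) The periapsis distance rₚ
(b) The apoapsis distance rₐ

(a) rₚ = a(1 − e) = 4.816e+06 · (1 − 0.3908) = 4.816e+06 · 0.6092 ≈ 2.934e+06 m = 2.934 × 10^6 m.
(b) rₐ = a(1 + e) = 4.816e+06 · (1 + 0.3908) = 4.816e+06 · 1.3908 ≈ 6.698e+06 m = 6.698 × 10^6 m.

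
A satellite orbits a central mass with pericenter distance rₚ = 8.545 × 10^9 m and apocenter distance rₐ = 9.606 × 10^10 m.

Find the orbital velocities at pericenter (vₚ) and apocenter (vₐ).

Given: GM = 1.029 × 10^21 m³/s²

Use the vis-viva equation v² = GM(2/r − 1/a) with a = (rₚ + rₐ)/2 = (8.545e+09 + 9.606e+10)/2 = 5.23025e+10 m.
vₚ = √(GM · (2/rₚ − 1/a)) = √(1.029e+21 · (2/8.545e+09 − 1/5.23025e+10)) m/s ≈ 4.703e+05 m/s = 470.3 km/s.
vₐ = √(GM · (2/rₐ − 1/a)) = √(1.029e+21 · (2/9.606e+10 − 1/5.23025e+10)) m/s ≈ 4.183e+04 m/s = 41.83 km/s.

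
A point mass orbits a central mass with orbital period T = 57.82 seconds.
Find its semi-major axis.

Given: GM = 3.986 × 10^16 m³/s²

Invert Kepler's third law: a = (GM · T² / (4π²))^(1/3).
Substituting T = 57.82 s and GM = 3.986e+16 m³/s²:
a = (3.986e+16 · (57.82)² / (4π²))^(1/3) m
a ≈ 1.5e+06 m = 1.5 Mm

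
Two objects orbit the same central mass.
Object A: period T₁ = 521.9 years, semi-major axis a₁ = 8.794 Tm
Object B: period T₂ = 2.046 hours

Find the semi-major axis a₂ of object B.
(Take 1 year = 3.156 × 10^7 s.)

Convert to SI: T₁ = 521.9 years = 1.64712e+10 s; a₁ = 8.794 Tm = 8.794e+12 m; T₂ = 2.046 hours = 7365.6 s.
Kepler's third law: (T₁/T₂)² = (a₁/a₂)³ ⇒ a₂ = a₁ · (T₂/T₁)^(2/3).
T₂/T₁ = 7365.6 / 1.64712e+10 = 4.47182e-07.
a₂ = 8.794e+12 · (4.47182e-07)^(2/3) m ≈ 5.143e+08 m = 514.3 Mm.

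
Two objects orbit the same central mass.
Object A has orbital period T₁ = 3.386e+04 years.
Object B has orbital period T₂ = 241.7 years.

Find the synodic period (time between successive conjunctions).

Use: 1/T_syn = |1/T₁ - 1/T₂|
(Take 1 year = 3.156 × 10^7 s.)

Convert to SI: T₁ = 3.386e+04 years = 1.06862e+12 s; T₂ = 241.7 years = 7.62805e+09 s.
T_syn = |T₁ · T₂ / (T₁ − T₂)|.
T_syn = |1.06862e+12 · 7.62805e+09 / (1.06862e+12 − 7.62805e+09)| s ≈ 7.683e+09 s = 243.4 years.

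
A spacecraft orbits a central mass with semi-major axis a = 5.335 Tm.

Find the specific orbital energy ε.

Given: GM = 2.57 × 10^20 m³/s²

Convert to SI: a = 5.335 Tm = 5.335e+12 m.
ε = −GM / (2a).
ε = −2.57e+20 / (2 · 5.335e+12) J/kg ≈ -2.409e+07 J/kg = -24.09 MJ/kg.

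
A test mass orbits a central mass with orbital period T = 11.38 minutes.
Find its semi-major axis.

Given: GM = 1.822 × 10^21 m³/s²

Convert to SI: T = 11.38 minutes = 682.8 s.
Invert Kepler's third law: a = (GM · T² / (4π²))^(1/3).
Substituting T = 682.8 s and GM = 1.822e+21 m³/s²:
a = (1.822e+21 · (682.8)² / (4π²))^(1/3) m
a ≈ 2.781e+08 m = 278.1 Mm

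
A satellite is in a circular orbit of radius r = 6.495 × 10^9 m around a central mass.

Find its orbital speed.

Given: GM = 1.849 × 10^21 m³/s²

For a circular orbit, gravity supplies the centripetal force, so v = √(GM / r).
v = √(1.849e+21 / 6.495e+09) m/s ≈ 5.336e+05 m/s = 533.6 km/s.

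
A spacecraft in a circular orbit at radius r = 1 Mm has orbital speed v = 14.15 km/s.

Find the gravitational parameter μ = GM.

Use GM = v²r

Convert to SI: r = 1 Mm = 1e+06 m; v = 14.15 km/s = 14150 m/s.
For a circular orbit v² = GM/r, so GM = v² · r.
GM = (14150)² · 1e+06 m³/s² ≈ 2.002e+14 m³/s² = 2.002 × 10^14 m³/s².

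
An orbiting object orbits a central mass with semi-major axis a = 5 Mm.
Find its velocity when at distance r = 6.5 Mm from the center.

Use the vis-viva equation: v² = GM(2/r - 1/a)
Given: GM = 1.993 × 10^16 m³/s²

Convert to SI: a = 5 Mm = 5e+06 m; r = 6.5 Mm = 6.5e+06 m.
Vis-viva: v = √(GM · (2/r − 1/a)).
2/r − 1/a = 2/6.5e+06 − 1/5e+06 = 1.07692e-07 m⁻¹.
v = √(1.993e+16 · 1.07692e-07) m/s ≈ 4.633e+04 m/s = 46.33 km/s.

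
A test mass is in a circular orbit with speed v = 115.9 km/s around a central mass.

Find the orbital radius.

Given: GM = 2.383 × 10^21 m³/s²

Convert to SI: v = 115.9 km/s = 115900 m/s.
For a circular orbit, v² = GM / r, so r = GM / v².
r = 2.383e+21 / (115900)² m ≈ 1.774e+11 m = 1.774 × 10^11 m.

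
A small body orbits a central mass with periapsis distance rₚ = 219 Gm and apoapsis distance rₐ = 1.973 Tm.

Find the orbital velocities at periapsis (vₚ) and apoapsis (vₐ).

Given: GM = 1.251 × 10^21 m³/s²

Convert to SI: rₚ = 219 Gm = 2.19e+11 m; rₐ = 1.973 Tm = 1.973e+12 m.
Use the vis-viva equation v² = GM(2/r − 1/a) with a = (rₚ + rₐ)/2 = (2.19e+11 + 1.973e+12)/2 = 1.096e+12 m.
vₚ = √(GM · (2/rₚ − 1/a)) = √(1.251e+21 · (2/2.19e+11 − 1/1.096e+12)) m/s ≈ 1.014e+05 m/s = 101.4 km/s.
vₐ = √(GM · (2/rₐ − 1/a)) = √(1.251e+21 · (2/1.973e+12 − 1/1.096e+12)) m/s ≈ 1.126e+04 m/s = 11.26 km/s.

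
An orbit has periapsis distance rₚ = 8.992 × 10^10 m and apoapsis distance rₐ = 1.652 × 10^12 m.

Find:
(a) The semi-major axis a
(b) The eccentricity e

(a) a = (rₚ + rₐ) / 2 = (8.992e+10 + 1.652e+12) / 2 ≈ 8.71e+11 m = 8.71 × 10^11 m.
(b) e = (rₐ − rₚ) / (rₐ + rₚ) = (1.652e+12 − 8.992e+10) / (1.652e+12 + 8.992e+10) ≈ 0.8968.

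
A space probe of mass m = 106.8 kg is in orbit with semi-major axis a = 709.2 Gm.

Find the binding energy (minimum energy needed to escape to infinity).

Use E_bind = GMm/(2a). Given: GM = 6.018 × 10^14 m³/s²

Convert to SI: a = 709.2 Gm = 7.092e+11 m.
Total orbital energy is E = −GMm/(2a); binding energy is E_bind = −E = GMm/(2a).
E_bind = 6.018e+14 · 106.8 / (2 · 7.092e+11) J ≈ 4.531e+04 J = 45.31 kJ.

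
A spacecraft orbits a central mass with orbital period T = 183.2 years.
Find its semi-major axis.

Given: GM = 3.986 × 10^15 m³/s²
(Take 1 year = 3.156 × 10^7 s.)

Convert to SI: T = 183.2 years = 5.78179e+09 s.
Invert Kepler's third law: a = (GM · T² / (4π²))^(1/3).
Substituting T = 5.78179e+09 s and GM = 3.986e+15 m³/s²:
a = (3.986e+15 · (5.78179e+09)² / (4π²))^(1/3) m
a ≈ 1.5e+11 m = 150 Gm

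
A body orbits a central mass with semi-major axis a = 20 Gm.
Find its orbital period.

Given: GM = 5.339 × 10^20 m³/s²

Convert to SI: a = 20 Gm = 2e+10 m.
Kepler's third law: T = 2π √(a³ / GM).
Substituting a = 2e+10 m and GM = 5.339e+20 m³/s²:
T = 2π √((2e+10)³ / 5.339e+20) s
T ≈ 7.691e+05 s = 8.902 days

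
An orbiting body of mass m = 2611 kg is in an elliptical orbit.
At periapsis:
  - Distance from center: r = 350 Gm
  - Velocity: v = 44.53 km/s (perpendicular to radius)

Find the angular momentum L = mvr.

Convert to SI: r = 350 Gm = 3.5e+11 m; v = 44.53 km/s = 44530 m/s.
Since v is perpendicular to r, L = m · v · r.
L = 2611 · 44530 · 3.5e+11 kg·m²/s ≈ 4.069e+19 kg·m²/s.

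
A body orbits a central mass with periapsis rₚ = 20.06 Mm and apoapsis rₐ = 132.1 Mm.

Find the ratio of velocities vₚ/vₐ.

Convert to SI: rₚ = 20.06 Mm = 2.006e+07 m; rₐ = 132.1 Mm = 1.321e+08 m.
Conservation of angular momentum gives rₚvₚ = rₐvₐ, so vₚ/vₐ = rₐ/rₚ.
vₚ/vₐ = 1.321e+08 / 2.006e+07 ≈ 6.585.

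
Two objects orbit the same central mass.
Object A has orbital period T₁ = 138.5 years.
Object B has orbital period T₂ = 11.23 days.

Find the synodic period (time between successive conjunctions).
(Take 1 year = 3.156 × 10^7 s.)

Convert to SI: T₁ = 138.5 years = 4.37106e+09 s; T₂ = 11.23 days = 970272 s.
T_syn = |T₁ · T₂ / (T₁ − T₂)|.
T_syn = |4.37106e+09 · 970272 / (4.37106e+09 − 970272)| s ≈ 9.705e+05 s = 11.23 days.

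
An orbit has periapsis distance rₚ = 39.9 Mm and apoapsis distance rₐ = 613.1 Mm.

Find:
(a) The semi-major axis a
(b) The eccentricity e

Convert to SI: rₚ = 39.9 Mm = 3.99e+07 m; rₐ = 613.1 Mm = 6.131e+08 m.
(a) a = (rₚ + rₐ) / 2 = (3.99e+07 + 6.131e+08) / 2 ≈ 3.265e+08 m = 326.5 Mm.
(b) e = (rₐ − rₚ) / (rₐ + rₚ) = (6.131e+08 − 3.99e+07) / (6.131e+08 + 3.99e+07) ≈ 0.8778.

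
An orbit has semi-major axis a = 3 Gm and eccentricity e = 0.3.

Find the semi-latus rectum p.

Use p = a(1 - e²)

Convert to SI: a = 3 Gm = 3e+09 m.
p = a (1 − e²).
p = 3e+09 · (1 − (0.3)²) = 3e+09 · 0.91 ≈ 2.73e+09 m = 2.73 Gm.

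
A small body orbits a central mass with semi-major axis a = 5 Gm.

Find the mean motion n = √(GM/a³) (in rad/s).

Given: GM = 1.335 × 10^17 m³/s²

Convert to SI: a = 5 Gm = 5e+09 m.
n = √(GM / a³).
n = √(1.335e+17 / (5e+09)³) rad/s ≈ 1.033e-06 rad/s.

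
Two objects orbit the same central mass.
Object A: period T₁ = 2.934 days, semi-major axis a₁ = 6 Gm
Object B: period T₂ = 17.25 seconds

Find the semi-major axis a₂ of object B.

Convert to SI: T₁ = 2.934 days = 253498 s; a₁ = 6 Gm = 6e+09 m.
Kepler's third law: (T₁/T₂)² = (a₁/a₂)³ ⇒ a₂ = a₁ · (T₂/T₁)^(2/3).
T₂/T₁ = 17.25 / 253498 = 6.8048e-05.
a₂ = 6e+09 · (6.8048e-05)^(2/3) m ≈ 1e+07 m = 10 Mm.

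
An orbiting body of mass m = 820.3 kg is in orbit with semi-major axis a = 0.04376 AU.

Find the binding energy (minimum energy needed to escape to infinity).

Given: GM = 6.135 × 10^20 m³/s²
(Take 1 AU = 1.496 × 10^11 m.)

Convert to SI: a = 0.04376 AU = 6.5465e+09 m.
Total orbital energy is E = −GMm/(2a); binding energy is E_bind = −E = GMm/(2a).
E_bind = 6.135e+20 · 820.3 / (2 · 6.5465e+09) J ≈ 3.844e+13 J = 38.44 TJ.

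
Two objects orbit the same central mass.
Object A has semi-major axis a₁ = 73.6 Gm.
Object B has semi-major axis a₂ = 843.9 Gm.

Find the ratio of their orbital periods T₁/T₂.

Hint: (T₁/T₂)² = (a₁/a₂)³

Convert to SI: a₁ = 73.6 Gm = 7.36e+10 m; a₂ = 843.9 Gm = 8.439e+11 m.
From Kepler's third law, (T₁/T₂)² = (a₁/a₂)³, so T₁/T₂ = (a₁/a₂)^(3/2).
a₁/a₂ = 7.36e+10 / 8.439e+11 = 0.0872141.
T₁/T₂ = (0.0872141)^(3/2) ≈ 0.02576.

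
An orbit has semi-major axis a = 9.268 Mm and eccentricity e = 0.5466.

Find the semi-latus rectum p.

Convert to SI: a = 9.268 Mm = 9.268e+06 m.
p = a (1 − e²).
p = 9.268e+06 · (1 − (0.5466)²) = 9.268e+06 · 0.701228 ≈ 6.499e+06 m = 6.499 Mm.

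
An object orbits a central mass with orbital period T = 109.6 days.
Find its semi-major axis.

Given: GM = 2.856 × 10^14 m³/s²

Convert to SI: T = 109.6 days = 9.46944e+06 s.
Invert Kepler's third law: a = (GM · T² / (4π²))^(1/3).
Substituting T = 9.46944e+06 s and GM = 2.856e+14 m³/s²:
a = (2.856e+14 · (9.46944e+06)² / (4π²))^(1/3) m
a ≈ 8.657e+08 m = 865.7 Mm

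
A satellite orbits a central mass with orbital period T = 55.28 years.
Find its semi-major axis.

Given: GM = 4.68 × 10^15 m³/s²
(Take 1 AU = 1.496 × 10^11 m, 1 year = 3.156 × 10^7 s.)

Convert to SI: T = 55.28 years = 1.74464e+09 s.
Invert Kepler's third law: a = (GM · T² / (4π²))^(1/3).
Substituting T = 1.74464e+09 s and GM = 4.68e+15 m³/s²:
a = (4.68e+15 · (1.74464e+09)² / (4π²))^(1/3) m
a ≈ 7.119e+10 m = 0.4759 AU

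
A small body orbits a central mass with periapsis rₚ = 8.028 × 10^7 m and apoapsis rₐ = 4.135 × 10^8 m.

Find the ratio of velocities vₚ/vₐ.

Conservation of angular momentum gives rₚvₚ = rₐvₐ, so vₚ/vₐ = rₐ/rₚ.
vₚ/vₐ = 4.135e+08 / 8.028e+07 ≈ 5.151.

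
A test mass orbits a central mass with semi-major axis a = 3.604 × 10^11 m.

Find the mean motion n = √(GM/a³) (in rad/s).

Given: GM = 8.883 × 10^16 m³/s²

n = √(GM / a³).
n = √(8.883e+16 / (3.604e+11)³) rad/s ≈ 1.378e-09 rad/s.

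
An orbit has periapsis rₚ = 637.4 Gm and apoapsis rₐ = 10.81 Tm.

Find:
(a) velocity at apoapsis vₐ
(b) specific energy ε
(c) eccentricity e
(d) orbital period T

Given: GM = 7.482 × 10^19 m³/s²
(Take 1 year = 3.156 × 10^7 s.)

Convert to SI: rₚ = 637.4 Gm = 6.374e+11 m; rₐ = 10.81 Tm = 1.081e+13 m.
(a) With a = (rₚ + rₐ)/2 = 5.7237e+12 m, vₐ = √(GM (2/rₐ − 1/a)) = √(7.482e+19 · (2/1.081e+13 − 1/5.7237e+12)) m/s ≈ 877.9 m/s
(b) With a = (rₚ + rₐ)/2 = 5.7237e+12 m, ε = −GM/(2a) = −7.482e+19/(2 · 5.7237e+12) J/kg ≈ -6.536e+06 J/kg
(c) e = (rₐ − rₚ)/(rₐ + rₚ) = (1.081e+13 − 6.374e+11)/(1.081e+13 + 6.374e+11) ≈ 0.8886
(d) With a = (rₚ + rₐ)/2 = 5.7237e+12 m, T = 2π √(a³/GM) = 2π √((5.7237e+12)³/7.482e+19) s ≈ 9.947e+09 s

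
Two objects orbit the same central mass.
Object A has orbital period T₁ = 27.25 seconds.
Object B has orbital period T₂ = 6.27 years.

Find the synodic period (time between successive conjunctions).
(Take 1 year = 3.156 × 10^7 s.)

Convert to SI: T₂ = 6.27 years = 1.97881e+08 s.
T_syn = |T₁ · T₂ / (T₁ − T₂)|.
T_syn = |27.25 · 1.97881e+08 / (27.25 − 1.97881e+08)| s ≈ 27.25 s = 27.25 seconds.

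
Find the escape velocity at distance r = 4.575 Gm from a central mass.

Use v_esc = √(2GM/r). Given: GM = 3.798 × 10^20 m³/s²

Convert to SI: r = 4.575 Gm = 4.575e+09 m.
Escape velocity comes from setting total energy to zero: ½v² − GM/r = 0 ⇒ v_esc = √(2GM / r).
v_esc = √(2 · 3.798e+20 / 4.575e+09) m/s ≈ 4.075e+05 m/s = 407.5 km/s.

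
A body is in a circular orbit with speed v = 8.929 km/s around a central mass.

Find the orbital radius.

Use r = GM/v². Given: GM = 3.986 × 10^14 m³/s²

Convert to SI: v = 8.929 km/s = 8929 m/s.
For a circular orbit, v² = GM / r, so r = GM / v².
r = 3.986e+14 / (8929)² m ≈ 5e+06 m = 5 Mm.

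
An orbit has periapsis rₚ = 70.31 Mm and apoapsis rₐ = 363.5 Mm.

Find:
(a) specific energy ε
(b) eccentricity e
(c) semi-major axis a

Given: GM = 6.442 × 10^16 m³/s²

Convert to SI: rₚ = 70.31 Mm = 7.031e+07 m; rₐ = 363.5 Mm = 3.635e+08 m.
(a) With a = (rₚ + rₐ)/2 = 2.16905e+08 m, ε = −GM/(2a) = −6.442e+16/(2 · 2.16905e+08) J/kg ≈ -1.485e+08 J/kg
(b) e = (rₐ − rₚ)/(rₐ + rₚ) = (3.635e+08 − 7.031e+07)/(3.635e+08 + 7.031e+07) ≈ 0.6758
(c) a = (rₚ + rₐ)/2 = (7.031e+07 + 3.635e+08)/2 ≈ 2.169e+08 m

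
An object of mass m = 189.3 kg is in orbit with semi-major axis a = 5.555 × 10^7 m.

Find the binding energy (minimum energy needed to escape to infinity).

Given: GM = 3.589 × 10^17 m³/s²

Total orbital energy is E = −GMm/(2a); binding energy is E_bind = −E = GMm/(2a).
E_bind = 3.589e+17 · 189.3 / (2 · 5.555e+07) J ≈ 6.115e+11 J = 611.5 GJ.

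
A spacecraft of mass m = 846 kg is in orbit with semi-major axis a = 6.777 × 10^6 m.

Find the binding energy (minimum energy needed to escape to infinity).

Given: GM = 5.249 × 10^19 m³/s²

Total orbital energy is E = −GMm/(2a); binding energy is E_bind = −E = GMm/(2a).
E_bind = 5.249e+19 · 846 / (2 · 6.777e+06) J ≈ 3.276e+15 J = 3.276 PJ.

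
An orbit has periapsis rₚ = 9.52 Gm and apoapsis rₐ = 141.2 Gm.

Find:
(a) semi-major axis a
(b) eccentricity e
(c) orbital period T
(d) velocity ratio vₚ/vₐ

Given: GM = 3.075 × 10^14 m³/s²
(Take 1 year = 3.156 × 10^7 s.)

Convert to SI: rₚ = 9.52 Gm = 9.52e+09 m; rₐ = 141.2 Gm = 1.412e+11 m.
(a) a = (rₚ + rₐ)/2 = (9.52e+09 + 1.412e+11)/2 ≈ 7.536e+10 m
(b) e = (rₐ − rₚ)/(rₐ + rₚ) = (1.412e+11 − 9.52e+09)/(1.412e+11 + 9.52e+09) ≈ 0.8737
(c) With a = (rₚ + rₐ)/2 = 7.536e+10 m, T = 2π √(a³/GM) = 2π √((7.536e+10)³/3.075e+14) s ≈ 7.413e+09 s
(d) Conservation of angular momentum (rₚvₚ = rₐvₐ) gives vₚ/vₐ = rₐ/rₚ = 1.412e+11/9.52e+09 ≈ 14.83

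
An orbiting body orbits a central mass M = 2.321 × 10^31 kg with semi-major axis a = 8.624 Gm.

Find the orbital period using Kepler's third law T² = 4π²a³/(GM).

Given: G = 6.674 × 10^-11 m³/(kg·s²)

Convert to SI: a = 8.624 Gm = 8.624e+09 m.
GM = G · M = 6.674e-11 · 2.321e+31 = 1.54904e+21 m³/s².
Kepler's third law: T = 2π √(a³ / GM).
Substituting a = 8.624e+09 m and GM = 1.54904e+21 m³/s²:
T = 2π √((8.624e+09)³ / 1.54904e+21) s
T ≈ 1.279e+05 s = 1.48 days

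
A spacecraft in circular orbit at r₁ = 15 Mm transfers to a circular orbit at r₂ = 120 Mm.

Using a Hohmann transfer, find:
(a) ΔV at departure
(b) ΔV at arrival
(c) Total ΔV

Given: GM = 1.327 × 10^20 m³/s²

Convert to SI: r₁ = 15 Mm = 1.5e+07 m; r₂ = 120 Mm = 1.2e+08 m.
Transfer semi-major axis: a_t = (r₁ + r₂)/2 = (1.5e+07 + 1.2e+08)/2 = 6.75e+07 m.
Circular speeds: v₁ = √(GM/r₁) = 2.97433e+06 m/s, v₂ = √(GM/r₂) = 1.05159e+06 m/s.
Transfer speeds (vis-viva v² = GM(2/r − 1/a_t)): v₁ᵗ = 3.96578e+06 m/s, v₂ᵗ = 495722 m/s.
(a) ΔV₁ = |v₁ᵗ − v₁| ≈ 9.914e+05 m/s = 991.4 km/s.
(b) ΔV₂ = |v₂ − v₂ᵗ| ≈ 5.559e+05 m/s = 555.9 km/s.
(c) ΔV_total = ΔV₁ + ΔV₂ ≈ 1.547e+06 m/s = 1547 km/s.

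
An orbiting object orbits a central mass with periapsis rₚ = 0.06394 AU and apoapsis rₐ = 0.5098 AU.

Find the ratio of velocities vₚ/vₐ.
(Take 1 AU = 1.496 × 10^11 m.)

Convert to SI: rₚ = 0.06394 AU = 9.56542e+09 m; rₐ = 0.5098 AU = 7.62661e+10 m.
Conservation of angular momentum gives rₚvₚ = rₐvₐ, so vₚ/vₐ = rₐ/rₚ.
vₚ/vₐ = 7.62661e+10 / 9.56542e+09 ≈ 7.973.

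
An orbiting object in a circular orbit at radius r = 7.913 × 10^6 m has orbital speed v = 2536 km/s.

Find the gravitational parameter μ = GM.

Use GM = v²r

Convert to SI: v = 2536 km/s = 2.536e+06 m/s.
For a circular orbit v² = GM/r, so GM = v² · r.
GM = (2.536e+06)² · 7.913e+06 m³/s² ≈ 5.089e+19 m³/s² = 5.089 × 10^19 m³/s².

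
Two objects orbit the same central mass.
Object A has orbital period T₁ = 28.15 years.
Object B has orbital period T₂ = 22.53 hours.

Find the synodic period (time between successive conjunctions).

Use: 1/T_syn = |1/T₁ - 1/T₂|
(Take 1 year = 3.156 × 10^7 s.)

Convert to SI: T₁ = 28.15 years = 8.88414e+08 s; T₂ = 22.53 hours = 81108 s.
T_syn = |T₁ · T₂ / (T₁ − T₂)|.
T_syn = |8.88414e+08 · 81108 / (8.88414e+08 − 81108)| s ≈ 8.112e+04 s = 22.53 hours.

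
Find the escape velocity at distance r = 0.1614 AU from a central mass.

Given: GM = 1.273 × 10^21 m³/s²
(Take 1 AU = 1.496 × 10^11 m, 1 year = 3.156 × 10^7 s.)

Convert to SI: r = 0.1614 AU = 2.41454e+10 m.
Escape velocity comes from setting total energy to zero: ½v² − GM/r = 0 ⇒ v_esc = √(2GM / r).
v_esc = √(2 · 1.273e+21 / 2.41454e+10) m/s ≈ 3.247e+05 m/s = 68.5 AU/year.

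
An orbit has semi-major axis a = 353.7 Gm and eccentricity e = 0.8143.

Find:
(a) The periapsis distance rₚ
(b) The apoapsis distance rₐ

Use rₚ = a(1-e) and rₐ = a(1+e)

Convert to SI: a = 353.7 Gm = 3.537e+11 m.
(a) rₚ = a(1 − e) = 3.537e+11 · (1 − 0.8143) = 3.537e+11 · 0.1857 ≈ 6.568e+10 m = 65.68 Gm.
(b) rₐ = a(1 + e) = 3.537e+11 · (1 + 0.8143) = 3.537e+11 · 1.8143 ≈ 6.417e+11 m = 641.7 Gm.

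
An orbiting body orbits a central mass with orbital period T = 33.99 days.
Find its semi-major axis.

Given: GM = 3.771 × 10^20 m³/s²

Convert to SI: T = 33.99 days = 2.93674e+06 s.
Invert Kepler's third law: a = (GM · T² / (4π²))^(1/3).
Substituting T = 2.93674e+06 s and GM = 3.771e+20 m³/s²:
a = (3.771e+20 · (2.93674e+06)² / (4π²))^(1/3) m
a ≈ 4.351e+10 m = 4.351 × 10^10 m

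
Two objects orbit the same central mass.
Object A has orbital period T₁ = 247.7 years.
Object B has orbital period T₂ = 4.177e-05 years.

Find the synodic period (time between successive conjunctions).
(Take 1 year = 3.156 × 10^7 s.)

Convert to SI: T₁ = 247.7 years = 7.81741e+09 s; T₂ = 4.177e-05 years = 1318.26 s.
T_syn = |T₁ · T₂ / (T₁ − T₂)|.
T_syn = |7.81741e+09 · 1318.26 / (7.81741e+09 − 1318.26)| s ≈ 1318 s = 4.177e-05 years.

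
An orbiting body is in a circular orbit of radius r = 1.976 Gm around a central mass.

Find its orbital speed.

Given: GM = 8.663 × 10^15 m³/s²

Convert to SI: r = 1.976 Gm = 1.976e+09 m.
For a circular orbit, gravity supplies the centripetal force, so v = √(GM / r).
v = √(8.663e+15 / 1.976e+09) m/s ≈ 2094 m/s = 2.094 km/s.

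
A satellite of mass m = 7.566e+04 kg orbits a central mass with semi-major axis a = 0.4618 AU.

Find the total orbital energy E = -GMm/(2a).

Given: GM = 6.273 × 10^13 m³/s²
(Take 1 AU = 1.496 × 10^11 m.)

Convert to SI: a = 0.4618 AU = 6.90853e+10 m.
E = −GMm / (2a).
E = −6.273e+13 · 7.566e+04 / (2 · 6.90853e+10) J ≈ -3.435e+07 J = -34.35 MJ.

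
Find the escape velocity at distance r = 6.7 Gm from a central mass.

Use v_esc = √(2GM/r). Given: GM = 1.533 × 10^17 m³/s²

Convert to SI: r = 6.7 Gm = 6.7e+09 m.
Escape velocity comes from setting total energy to zero: ½v² − GM/r = 0 ⇒ v_esc = √(2GM / r).
v_esc = √(2 · 1.533e+17 / 6.7e+09) m/s ≈ 6765 m/s = 6.765 km/s.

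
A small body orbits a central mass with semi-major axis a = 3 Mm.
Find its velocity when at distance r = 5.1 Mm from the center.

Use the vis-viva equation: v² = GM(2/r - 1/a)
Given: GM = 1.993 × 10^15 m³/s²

Convert to SI: a = 3 Mm = 3e+06 m; r = 5.1 Mm = 5.1e+06 m.
Vis-viva: v = √(GM · (2/r − 1/a)).
2/r − 1/a = 2/5.1e+06 − 1/3e+06 = 5.88235e-08 m⁻¹.
v = √(1.993e+15 · 5.88235e-08) m/s ≈ 1.083e+04 m/s = 10.83 km/s.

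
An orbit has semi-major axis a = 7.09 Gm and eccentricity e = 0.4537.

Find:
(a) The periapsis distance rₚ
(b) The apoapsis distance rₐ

Convert to SI: a = 7.09 Gm = 7.09e+09 m.
(a) rₚ = a(1 − e) = 7.09e+09 · (1 − 0.4537) = 7.09e+09 · 0.5463 ≈ 3.873e+09 m = 3.873 Gm.
(b) rₐ = a(1 + e) = 7.09e+09 · (1 + 0.4537) = 7.09e+09 · 1.4537 ≈ 1.031e+10 m = 10.31 Gm.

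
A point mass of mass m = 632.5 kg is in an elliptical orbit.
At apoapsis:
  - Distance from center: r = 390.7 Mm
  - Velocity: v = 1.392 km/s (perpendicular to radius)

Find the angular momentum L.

Convert to SI: r = 390.7 Mm = 3.907e+08 m; v = 1.392 km/s = 1392 m/s.
Since v is perpendicular to r, L = m · v · r.
L = 632.5 · 1392 · 3.907e+08 kg·m²/s ≈ 3.44e+14 kg·m²/s.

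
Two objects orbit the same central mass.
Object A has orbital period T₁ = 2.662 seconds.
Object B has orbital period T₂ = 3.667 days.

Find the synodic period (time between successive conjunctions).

Convert to SI: T₂ = 3.667 days = 316829 s.
T_syn = |T₁ · T₂ / (T₁ − T₂)|.
T_syn = |2.662 · 316829 / (2.662 − 316829)| s ≈ 2.662 s = 2.662 seconds.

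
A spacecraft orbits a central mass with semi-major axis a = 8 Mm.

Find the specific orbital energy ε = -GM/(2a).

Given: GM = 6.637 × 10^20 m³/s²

Convert to SI: a = 8 Mm = 8e+06 m.
ε = −GM / (2a).
ε = −6.637e+20 / (2 · 8e+06) J/kg ≈ -4.148e+13 J/kg = -4.148e+04 GJ/kg.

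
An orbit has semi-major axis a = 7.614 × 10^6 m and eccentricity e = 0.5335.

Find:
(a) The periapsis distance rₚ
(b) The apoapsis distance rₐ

(a) rₚ = a(1 − e) = 7.614e+06 · (1 − 0.5335) = 7.614e+06 · 0.4665 ≈ 3.552e+06 m = 3.552 × 10^6 m.
(b) rₐ = a(1 + e) = 7.614e+06 · (1 + 0.5335) = 7.614e+06 · 1.5335 ≈ 1.168e+07 m = 1.168 × 10^7 m.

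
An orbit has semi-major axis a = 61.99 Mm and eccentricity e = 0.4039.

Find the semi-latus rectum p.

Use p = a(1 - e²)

Convert to SI: a = 61.99 Mm = 6.199e+07 m.
p = a (1 − e²).
p = 6.199e+07 · (1 − (0.4039)²) = 6.199e+07 · 0.836865 ≈ 5.188e+07 m = 51.88 Mm.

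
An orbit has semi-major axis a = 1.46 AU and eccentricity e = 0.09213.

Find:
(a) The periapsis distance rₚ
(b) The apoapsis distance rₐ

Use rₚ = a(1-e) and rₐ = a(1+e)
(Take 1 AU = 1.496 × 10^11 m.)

Convert to SI: a = 1.46 AU = 2.18416e+11 m.
(a) rₚ = a(1 − e) = 2.18416e+11 · (1 − 0.09213) = 2.18416e+11 · 0.90787 ≈ 1.983e+11 m = 1.325 AU.
(b) rₐ = a(1 + e) = 2.18416e+11 · (1 + 0.09213) = 2.18416e+11 · 1.09213 ≈ 2.385e+11 m = 1.595 AU.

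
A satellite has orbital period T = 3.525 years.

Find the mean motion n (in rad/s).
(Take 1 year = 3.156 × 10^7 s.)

Convert to SI: T = 3.525 years = 1.11249e+08 s.
n = 2π / T.
n = 2π / 1.11249e+08 s ≈ 5.648e-08 rad/s.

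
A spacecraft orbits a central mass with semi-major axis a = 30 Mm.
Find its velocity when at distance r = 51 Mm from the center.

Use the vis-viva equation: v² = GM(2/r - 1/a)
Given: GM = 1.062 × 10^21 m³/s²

Convert to SI: a = 30 Mm = 3e+07 m; r = 51 Mm = 5.1e+07 m.
Vis-viva: v = √(GM · (2/r − 1/a)).
2/r − 1/a = 2/5.1e+07 − 1/3e+07 = 5.88235e-09 m⁻¹.
v = √(1.062e+21 · 5.88235e-09) m/s ≈ 2.499e+06 m/s = 2499 km/s.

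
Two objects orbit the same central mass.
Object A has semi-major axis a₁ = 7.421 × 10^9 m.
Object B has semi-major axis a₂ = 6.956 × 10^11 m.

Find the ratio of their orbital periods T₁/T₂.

From Kepler's third law, (T₁/T₂)² = (a₁/a₂)³, so T₁/T₂ = (a₁/a₂)^(3/2).
a₁/a₂ = 7.421e+09 / 6.956e+11 = 0.0106685.
T₁/T₂ = (0.0106685)^(3/2) ≈ 0.001102.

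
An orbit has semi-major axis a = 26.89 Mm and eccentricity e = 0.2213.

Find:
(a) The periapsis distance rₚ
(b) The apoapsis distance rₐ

Convert to SI: a = 26.89 Mm = 2.689e+07 m.
(a) rₚ = a(1 − e) = 2.689e+07 · (1 − 0.2213) = 2.689e+07 · 0.7787 ≈ 2.094e+07 m = 20.94 Mm.
(b) rₐ = a(1 + e) = 2.689e+07 · (1 + 0.2213) = 2.689e+07 · 1.2213 ≈ 3.284e+07 m = 32.84 Mm.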